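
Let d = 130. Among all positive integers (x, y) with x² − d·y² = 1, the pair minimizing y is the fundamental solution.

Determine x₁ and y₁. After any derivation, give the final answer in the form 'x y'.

√130 = [11; 2,2,22, …], period ℓ=3 (odd) → k=5
i=0: a=11 ⇒ p=11, q=1
i=1: a=2 ⇒ p=23, q=2
i=2: a=2 ⇒ p=57, q=5
i=3: a=22 ⇒ p=1277, q=112
i=4: a=2 ⇒ p=2611, q=229
i=5: a=2 ⇒ p=6499, q=570
fundamental: x₁=6499, y₁=570  (since 42237001 − 130·324900 = 1)

6499 570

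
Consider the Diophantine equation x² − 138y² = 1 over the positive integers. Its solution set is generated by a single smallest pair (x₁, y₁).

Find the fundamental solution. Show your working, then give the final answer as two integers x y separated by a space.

√138 = [11; 1,2,1,22, …], period ℓ=4 (even) → k=3
a_0=11:  p_0=11·1+0=11,  q_0=11·0+1=1
…
a_2=2:  p_2=2·12+11=35,  q_2=2·1+1=3
a_3=1:  p_3=1·35+12=47,  q_3=1·3+1=4
fundamental: x₁=47, y₁=4  (since 2209 − 138·16 = 1)

47 4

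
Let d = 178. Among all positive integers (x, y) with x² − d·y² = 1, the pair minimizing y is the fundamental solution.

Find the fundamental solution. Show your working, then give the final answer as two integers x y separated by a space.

1601 120

d=178: √d = [13; 2,1,12,1,2,26] (ℓ=6, even), read p_5/q_5
k=0  a_k=13  p_k/q_k = 13/1
k=1  a_k=2  p_k/q_k = 27/2
…
k=3  a_k=12  p_k/q_k = 507/38
k=4  a_k=1  p_k/q_k = 547/41
k=5  a_k=2  p_k/q_k = 1601/120
fundamental: x₁=1601, y₁=120  (since 2563201 − 178·14400 = 1)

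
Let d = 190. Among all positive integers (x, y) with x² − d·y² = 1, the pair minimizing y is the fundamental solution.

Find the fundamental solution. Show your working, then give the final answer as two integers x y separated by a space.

d=190: √d = [13; 1,3,1,1,1,…,3,1,26] (ℓ=14, even), read p_13/q_13
step 0: (13, 1)  from 13·(1,0) + (0,1)
…
step 2: (55, 4)  from 3·(14,1) + (13,1)
…
step 6: (510, 37)  from 2·(193,14) + (124,9)
…
step 8: (2936, 213)  from 2·(1213,88) + (510,37)
…
step 11: (11234, 815)  from 1·(7085,514) + (4149,301)
step 12: (40787, 2959)  from 3·(11234,815) + (7085,514)
step 13: (52021, 3774)  from 1·(40787,2959) + (11234,815)
fundamental: x₁=52021, y₁=3774  (since 2706184441 − 190·14243076 = 1)

52021 3774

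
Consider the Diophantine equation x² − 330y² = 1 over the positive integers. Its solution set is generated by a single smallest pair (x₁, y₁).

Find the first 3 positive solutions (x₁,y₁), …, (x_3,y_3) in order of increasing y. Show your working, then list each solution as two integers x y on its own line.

109 6
23761 1308
5179789 285138

√330 = [18; 6,36, …], period ℓ=2 (even) → k=1
a_0=18:  p_0=18·1+0=18,  q_0=18·0+1=1
a_1=6:  p_1=6·18+1=109,  q_1=6·1+0=6
→ (109, 6).  Check: 109²=11881, 330·6²=11880, difference 1.
(109+6√330)^2 = 23761 + 1308√330
(109+6√330)^3 = 5179789 + 285138√330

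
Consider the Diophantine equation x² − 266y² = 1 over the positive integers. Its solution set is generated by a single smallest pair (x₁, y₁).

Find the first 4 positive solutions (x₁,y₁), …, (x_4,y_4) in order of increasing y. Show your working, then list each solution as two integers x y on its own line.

685 42
938449 57540
1285674445 78829758
1761373051201 107996710920

√266 = [16; 3,4,3,32, …], period ℓ=4 (even) → k=3
a_0=16:  p_0=16·1+0=16,  q_0=16·0+1=1
…
a_2=4:  p_2=4·49+16=212,  q_2=4·3+1=13
a_3=3:  p_3=3·212+49=685,  q_3=3·13+3=42
fundamental: x₁=685, y₁=42  (since 469225 − 266·1764 = 1)
k=2:  x_2 = 685·685+266·42·42 = 938449,  y_2 = 685·42+42·685 = 57540
k=3:  x_3 = 685·938449+266·42·57540 = 1285674445,  y_3 = 685·57540+42·938449 = 78829758
k=4:  x_4 = 685·1285674445+266·42·78829758 = 1761373051201,  y_4 = 685·78829758+42·1285674445 = 107996710920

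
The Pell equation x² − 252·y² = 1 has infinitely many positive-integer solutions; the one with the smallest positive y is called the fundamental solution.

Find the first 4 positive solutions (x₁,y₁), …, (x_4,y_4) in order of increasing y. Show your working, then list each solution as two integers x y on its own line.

127 8
32257 2032
8193151 516120
2081028097 131092448

√252 → a₀=15, period (1,6,1,30); ℓ=4 even so k=3
k=0  a_k=15  p_k/q_k = 15/1
…
k=2  a_k=6  p_k/q_k = 111/7
k=3  a_k=1  p_k/q_k = 127/8
→ (127, 8).  Check: 127²=16129, 252·8²=16128, difference 1.
k=2:  x_2 = 127·127+252·8·8 = 32257,  y_2 = 127·8+8·127 = 2032
k=3:  x_3 = 127·32257+252·8·2032 = 8193151,  y_3 = 127·2032+8·32257 = 516120
k=4:  x_4 = 127·8193151+252·8·516120 = 2081028097,  y_4 = 127·516120+8·8193151 = 131092448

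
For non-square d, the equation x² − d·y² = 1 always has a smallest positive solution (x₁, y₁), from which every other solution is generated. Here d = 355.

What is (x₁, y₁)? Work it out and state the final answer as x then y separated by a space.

√355 = [18; 1,5,3,3,1,6,1,3,3,5,1,36, …], period ℓ=12 (even) → k=11
a_0=18:  p_0=18·1+0=18,  q_0=18·0+1=1
a_1=1:  p_1=1·18+1=19,  q_1=1·1+0=1
a_2=5:  p_2=5·19+18=113,  q_2=5·1+1=6
…
a_4=3:  p_4=3·358+113=1187,  q_4=3·19+6=63
a_5=1:  p_5=1·1187+358=1545,  q_5=1·63+19=82
a_6=6:  p_6=6·1545+1187=10457,  q_6=6·82+63=555
a_7=1:  p_7=1·10457+1545=12002,  q_7=1·555+82=637
…
a_9=3:  p_9=3·46463+12002=151391,  q_9=3·2466+637=8035
a_10=5:  p_10=5·151391+46463=803418,  q_10=5·8035+2466=42641
a_11=1:  p_11=1·803418+151391=954809,  q_11=1·42641+8035=50676
→ (954809, 50676).  Check: 954809²=911660226481, 355·50676²=911660226480, difference 1.

954809 50676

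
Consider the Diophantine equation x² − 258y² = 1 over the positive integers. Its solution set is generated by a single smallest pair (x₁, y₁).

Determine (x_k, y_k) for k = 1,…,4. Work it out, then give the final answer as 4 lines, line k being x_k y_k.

√258 = [16; 16,32, …], period ℓ=2 (even) → k=1
i=0: a=16 ⇒ p=16, q=1
i=1: a=16 ⇒ p=257, q=16
(x₁, y₁) = (257, 16);  257² − 258·16² = 1 ✓
(x_2, y_2) = (257·257 + 258·16·16, 257·16 + 16·257) = (132097, 8224)
(x_3, y_3) = (257·132097 + 258·16·8224, 257·8224 + 16·132097) = (67897601, 4227120)
(x_4, y_4) = (257·67897601 + 258·16·4227120, 257·4227120 + 16·67897601) = (34899234817, 2172731456)

257 16
132097 8224
67897601 4227120
34899234817 2172731456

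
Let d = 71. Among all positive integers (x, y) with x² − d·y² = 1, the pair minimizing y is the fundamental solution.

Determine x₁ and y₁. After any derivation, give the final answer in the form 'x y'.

[8; 2,2,1,7,1,2,2,16] for √71; ℓ=8 ⇒ convergent index 7
a_0=8:  p_0=8·1+0=8,  q_0=8·0+1=1
…
a_2=2:  p_2=2·17+8=42,  q_2=2·2+1=5
…
a_6=2:  p_6=2·514+455=1483,  q_6=2·61+54=176
a_7=2:  p_7=2·1483+514=3480,  q_7=2·176+61=413
→ (3480, 413).  Check: 3480²=12110400, 71·413²=12110399, difference 1.

3480 413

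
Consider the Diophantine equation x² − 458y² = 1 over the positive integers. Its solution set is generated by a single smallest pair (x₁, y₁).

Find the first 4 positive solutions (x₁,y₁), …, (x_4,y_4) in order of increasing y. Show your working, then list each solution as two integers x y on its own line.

22899 1070
1048728401 49003860
48029663286099 2244278779210
2199662518128033601 102783479481255720

√458 = [21; 2,2,42, …], period ℓ=3 (odd) → k=5
a_0=21:  p_0=21·1+0=21,  q_0=21·0+1=1
…
a_4=2:  p_4=2·4537+107=9181,  q_4=2·212+5=429
a_5=2:  p_5=2·9181+4537=22899,  q_5=2·429+212=1070
(x₁, y₁) = (22899, 1070);  22899² − 458·1070² = 1 ✓
(x_2, y_2) = (22899·22899 + 458·1070·1070, 22899·1070 + 1070·22899) = (1048728401, 49003860)
(x_3, y_3) = (22899·1048728401 + 458·1070·49003860, 22899·49003860 + 1070·1048728401) = (48029663286099, 2244278779210)
(x_4, y_4) = (22899·48029663286099 + 458·1070·2244278779210, 22899·2244278779210 + 1070·48029663286099) = (2199662518128033601, 102783479481255720)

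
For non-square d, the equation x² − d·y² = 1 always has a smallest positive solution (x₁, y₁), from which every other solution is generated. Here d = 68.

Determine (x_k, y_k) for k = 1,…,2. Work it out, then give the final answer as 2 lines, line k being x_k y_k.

33 4
2177 264

[8; 4,16] for √68; ℓ=2 ⇒ convergent index 1
step 0: (8, 1)  from 8·(1,0) + (0,1)
step 1: (33, 4)  from 4·(8,1) + (1,0)
fundamental: x₁=33, y₁=4  (since 1089 − 68·16 = 1)
k=2:  x_2 = 33·33+68·4·4 = 2177,  y_2 = 33·4+4·33 = 264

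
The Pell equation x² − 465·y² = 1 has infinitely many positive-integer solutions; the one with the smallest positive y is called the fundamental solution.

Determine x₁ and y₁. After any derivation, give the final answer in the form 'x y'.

[21; 1,1,3,2,2,2,3,1,1,42] for √465; ℓ=10 ⇒ convergent index 9
i=0: a=21 ⇒ p=21, q=1
…
i=2: a=1 ⇒ p=43, q=2
i=3: a=3 ⇒ p=151, q=7
i=4: a=2 ⇒ p=345, q=16
i=5: a=2 ⇒ p=841, q=39
…
i=7: a=3 ⇒ p=6922, q=321
i=8: a=1 ⇒ p=8949, q=415
i=9: a=1 ⇒ p=15871, q=736
fundamental: x₁=15871, y₁=736  (since 251888641 − 465·541696 = 1)

15871 736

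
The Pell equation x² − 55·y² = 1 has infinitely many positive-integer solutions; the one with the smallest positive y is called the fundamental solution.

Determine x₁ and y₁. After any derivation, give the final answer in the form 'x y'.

d=55: √d = [7; 2,2,2,14] (ℓ=4, even), read p_3/q_3
step 0: (7, 1)  from 7·(1,0) + (0,1)
…
step 2: (37, 5)  from 2·(15,2) + (7,1)
step 3: (89, 12)  from 2·(37,5) + (15,2)
→ (89, 12).  Check: 89²=7921, 55·12²=7920, difference 1.

89 12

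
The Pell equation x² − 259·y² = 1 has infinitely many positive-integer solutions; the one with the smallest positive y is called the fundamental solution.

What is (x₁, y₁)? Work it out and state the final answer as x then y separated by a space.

[16; 10,1,2,3,4,3,2,1,10,32] for √259; ℓ=10 ⇒ convergent index 9
a_0=16:  p_0=16·1+0=16,  q_0=16·0+1=1
a_1=10:  p_1=10·16+1=161,  q_1=10·1+0=10
…
a_3=2:  p_3=2·177+161=515,  q_3=2·11+10=32
a_4=3:  p_4=3·515+177=1722,  q_4=3·32+11=107
a_5=4:  p_5=4·1722+515=7403,  q_5=4·107+32=460
…
a_7=2:  p_7=2·23931+7403=55265,  q_7=2·1487+460=3434
a_8=1:  p_8=1·55265+23931=79196,  q_8=1·3434+1487=4921
a_9=10:  p_9=10·79196+55265=847225,  q_9=10·4921+3434=52644
fundamental: x₁=847225, y₁=52644  (since 717790200625 − 259·2771390736 = 1)

847225 52644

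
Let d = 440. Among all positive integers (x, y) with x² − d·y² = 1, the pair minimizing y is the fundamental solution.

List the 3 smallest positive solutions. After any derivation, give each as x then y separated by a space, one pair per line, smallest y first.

21 1
881 42
36981 1763

√440 = [20; 1,40, …], period ℓ=2 (even) → k=1
step 0: (20, 1)  from 20·(1,0) + (0,1)
step 1: (21, 1)  from 1·(20,1) + (1,0)
fundamental: x₁=21, y₁=1  (since 441 − 440·1 = 1)
k=2:  x_2 = 21·21+440·1·1 = 881,  y_2 = 21·1+1·21 = 42
k=3:  x_3 = 21·881+440·1·42 = 36981,  y_3 = 21·42+1·881 = 1763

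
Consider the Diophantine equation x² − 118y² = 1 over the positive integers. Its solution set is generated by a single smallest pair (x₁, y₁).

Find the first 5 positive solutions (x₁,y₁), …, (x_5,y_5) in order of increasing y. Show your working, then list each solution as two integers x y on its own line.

d=118: √d = [10; 1,6,3,2,10,2,3,6,1,20] (ℓ=10, even), read p_9/q_9
a_0=10:  p_0=10·1+0=10,  q_0=10·0+1=1
a_1=1:  p_1=1·10+1=11,  q_1=1·1+0=1
a_2=6:  p_2=6·11+10=76,  q_2=6·1+1=7
a_3=3:  p_3=3·76+11=239,  q_3=3·7+1=22
a_4=2:  p_4=2·239+76=554,  q_4=2·22+7=51
a_5=10:  p_5=10·554+239=5779,  q_5=10·51+22=532
a_6=2:  p_6=2·5779+554=12112,  q_6=2·532+51=1115
a_7=3:  p_7=3·12112+5779=42115,  q_7=3·1115+532=3877
a_8=6:  p_8=6·42115+12112=264802,  q_8=6·3877+1115=24377
a_9=1:  p_9=1·264802+42115=306917,  q_9=1·24377+3877=28254
fundamental: x₁=306917, y₁=28254  (since 94198044889 − 118·798288516 = 1)
(x_2, y_2) = (306917·306917 + 118·28254·28254, 306917·28254 + 28254·306917) = (188396089777, 17343265836)
(x_3, y_3) = (306917·188396089777 + 118·28254·17343265836, 306917·17343265836 + 28254·188396089777) = (115643925371868101, 10645886241146970)
(x_4, y_4) = (306917·115643925371868101 + 118·28254·10645886241146970, 306917·10645886241146970 + 28254·115643925371868101) = (70986173286526887819457, 6534806934930865917144)
(x_5, y_5) = (306917·70986173286526887819457 + 118·28254·6534806934930865917144, 306917·6534806934930865917144 + 28254·70986173286526887819457) = (43573726693046301732396700037, 4011286680085707263143023126)

306917 28254
188396089777 17343265836
115643925371868101 10645886241146970
70986173286526887819457 6534806934930865917144
43573726693046301732396700037 4011286680085707263143023126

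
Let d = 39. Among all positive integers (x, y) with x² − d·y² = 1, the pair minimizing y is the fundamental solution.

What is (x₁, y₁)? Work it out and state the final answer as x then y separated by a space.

25 4

√39 → a₀=6, period (4,12); ℓ=2 even so k=1
step 0: (6, 1)  from 6·(1,0) + (0,1)
step 1: (25, 4)  from 4·(6,1) + (1,0)
(x₁, y₁) = (25, 4);  25² − 39·4² = 1 ✓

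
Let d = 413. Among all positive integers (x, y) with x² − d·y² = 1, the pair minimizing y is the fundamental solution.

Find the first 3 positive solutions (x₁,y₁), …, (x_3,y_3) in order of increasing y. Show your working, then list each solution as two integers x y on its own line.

113399 5580
25718666401 1265532840
5832942102300599 287020317040740

d=413: √d = [20; 3,9,1,4,1,9,3,40] (ℓ=8, even), read p_7/q_7
step 0: (20, 1)  from 20·(1,0) + (0,1)
step 1: (61, 3)  from 3·(20,1) + (1,0)
…
step 3: (630, 31)  from 1·(569,28) + (61,3)
…
step 6: (36560, 1799)  from 9·(3719,183) + (3089,152)
step 7: (113399, 5580)  from 3·(36560,1799) + (3719,183)
fundamental: x₁=113399, y₁=5580  (since 12859333201 − 413·31136400 = 1)
k=2:  x_2 = 113399·113399+413·5580·5580 = 25718666401,  y_2 = 113399·5580+5580·113399 = 1265532840
k=3:  x_3 = 113399·25718666401+413·5580·1265532840 = 5832942102300599,  y_3 = 113399·1265532840+5580·25718666401 = 287020317040740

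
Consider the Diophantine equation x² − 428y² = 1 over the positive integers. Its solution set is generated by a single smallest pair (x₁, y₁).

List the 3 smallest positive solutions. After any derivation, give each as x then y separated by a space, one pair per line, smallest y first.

√428 = [20; 1,2,4,1,5,10,5,1,4,2,1,40, …], period ℓ=12 (even) → k=11
k=0  a_k=20  p_k/q_k = 20/1
k=1  a_k=1  p_k/q_k = 21/1
k=2  a_k=2  p_k/q_k = 62/3
…
k=4  a_k=1  p_k/q_k = 331/16
…
k=6  a_k=10  p_k/q_k = 19571/946
…
k=9  a_k=4  p_k/q_k = 577179/27899
k=10  a_k=2  p_k/q_k = 1273708/61567
k=11  a_k=1  p_k/q_k = 1850887/89466
(x₁, y₁) = (1850887, 89466);  1850887² − 428·89466² = 1 ✓
(x_2, y_2) = (1850887·1850887 + 428·89466·89466, 1850887·89466 + 89466·1850887) = (6851565373537, 331182912684)
(x_3, y_3) = (1850887·6851565373537 + 428·89466·331182912684, 1850887·331182912684 + 89466·6851565373537) = (25362946559057703751, 1225964295417811950)

1850887 89466
6851565373537 331182912684
25362946559057703751 1225964295417811950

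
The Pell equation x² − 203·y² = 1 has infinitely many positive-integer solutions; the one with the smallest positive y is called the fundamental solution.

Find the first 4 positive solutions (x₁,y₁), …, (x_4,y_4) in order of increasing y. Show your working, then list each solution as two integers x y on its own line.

√203 = [14; 4,28, …], period ℓ=2 (even) → k=1
step 0: (14, 1)  from 14·(1,0) + (0,1)
step 1: (57, 4)  from 4·(14,1) + (1,0)
(x₁, y₁) = (57, 4);  57² − 203·4² = 1 ✓
(x_2, y_2) = (57·57 + 203·4·4, 57·4 + 4·57) = (6497, 456)
(x_3, y_3) = (57·6497 + 203·4·456, 57·456 + 4·6497) = (740601, 51980)
(x_4, y_4) = (57·740601 + 203·4·51980, 57·51980 + 4·740601) = (84422017, 5925264)

57 4
6497 456
740601 51980
84422017 5925264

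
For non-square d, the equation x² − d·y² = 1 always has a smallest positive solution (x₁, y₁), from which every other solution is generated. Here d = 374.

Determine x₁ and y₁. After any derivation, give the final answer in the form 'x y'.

3365 174

d=374: √d = [19; 2,1,18,1,2,38] (ℓ=6, even), read p_5/q_5
a_0=19:  p_0=19·1+0=19,  q_0=19·0+1=1
a_1=2:  p_1=2·19+1=39,  q_1=2·1+0=2
…
a_4=1:  p_4=1·1083+58=1141,  q_4=1·56+3=59
a_5=2:  p_5=2·1141+1083=3365,  q_5=2·59+56=174
(x₁, y₁) = (3365, 174);  3365² − 374·174² = 1 ✓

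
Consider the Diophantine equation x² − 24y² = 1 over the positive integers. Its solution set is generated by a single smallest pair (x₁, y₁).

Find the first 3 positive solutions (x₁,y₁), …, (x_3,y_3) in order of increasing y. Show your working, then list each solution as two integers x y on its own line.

d=24: √d = [4; 1,8] (ℓ=2, even), read p_1/q_1
k=0  a_k=4  p_k/q_k = 4/1
k=1  a_k=1  p_k/q_k = 5/1
→ (5, 1).  Check: 5²=25, 24·1²=24, difference 1.
n=2: (5,1)∘(5,1) = (5·5+24·1·1, 5·1+1·5) = (49,10)
n=3: (49,10)∘(5,1) = (5·49+24·1·10, 5·10+1·49) = (485,99)

5 1
49 10
485 99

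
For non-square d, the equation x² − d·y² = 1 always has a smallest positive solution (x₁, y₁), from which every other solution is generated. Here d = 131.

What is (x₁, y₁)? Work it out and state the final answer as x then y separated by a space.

√131 = [11; 2,4,11,4,2,22, …], period ℓ=6 (even) → k=5
k=0  a_k=11  p_k/q_k = 11/1
…
k=2  a_k=4  p_k/q_k = 103/9
k=3  a_k=11  p_k/q_k = 1156/101
k=4  a_k=4  p_k/q_k = 4727/413
k=5  a_k=2  p_k/q_k = 10610/927
→ (10610, 927).  Check: 10610²=112572100, 131·927²=112572099, difference 1.

10610 927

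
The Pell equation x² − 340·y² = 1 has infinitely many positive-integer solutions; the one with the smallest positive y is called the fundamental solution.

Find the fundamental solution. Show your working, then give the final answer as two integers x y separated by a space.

285769 15498

√340 = [18; 2,3,1,1,1,…,3,2,36, …], period ℓ=14 (even) → k=13
i=0: a=18 ⇒ p=18, q=1
i=1: a=2 ⇒ p=37, q=2
i=2: a=3 ⇒ p=129, q=7
…
i=4: a=1 ⇒ p=295, q=16
i=5: a=1 ⇒ p=461, q=25
…
i=7: a=8 ⇒ p=6509, q=353
…
i=12: a=3 ⇒ p=125478, q=6805
i=13: a=2 ⇒ p=285769, q=15498
(x₁, y₁) = (285769, 15498);  285769² − 340·15498² = 1 ✓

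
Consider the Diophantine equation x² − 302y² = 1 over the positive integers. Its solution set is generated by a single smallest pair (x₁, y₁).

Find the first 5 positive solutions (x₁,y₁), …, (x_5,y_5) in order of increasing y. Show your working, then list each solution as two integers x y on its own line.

√302 → a₀=17, period (2,1,1,1,4,…,1,2,34); ℓ=16 even so k=15
a_0=17:  p_0=17·1+0=17,  q_0=17·0+1=1
…
a_3=1:  p_3=1·52+35=87,  q_3=1·3+2=5
a_4=1:  p_4=1·87+52=139,  q_4=1·5+3=8
…
a_10=2:  p_10=2·36581+34513=107675,  q_10=2·2105+1986=6196
…
a_14=1:  p_14=1·1042237+574956=1617193,  q_14=1·59974+33085=93059
a_15=2:  p_15=2·1617193+1042237=4276623,  q_15=2·93059+59974=246092
(x₁, y₁) = (4276623, 246092);  4276623² − 302·246092² = 1 ✓
k=2:  x_2 = 4276623·4276623+302·246092·246092 = 36579008568257,  y_2 = 4276623·246092+246092·4276623 = 2104885414632
k=3:  x_3 = 4276623·36579008568257+302·246092·2104885414632 = 312869258720405635599,  y_3 = 4276623·2104885414632+246092·36579008568257 = 18003602753159249380
k=4:  x_4 = 4276623·312869258720405635599+302·246092·18003602753159249380 = 2676047735673238042056036097,  y_4 = 4276623·18003602753159249380+246092·312869258720405635599 = 153989243234046232237072848
k=5:  x_5 = 4276623·2676047735673238042056036097+302·246092·153989243234046232237072848 = 22888894590955867721004902116885263,  y_5 = 4276623·153989243234046232237072848+246092·2676047735673238042056036097 = 1317107878734614996094061229615228

4276623 246092
36579008568257 2104885414632
312869258720405635599 18003602753159249380
2676047735673238042056036097 153989243234046232237072848
22888894590955867721004902116885263 1317107878734614996094061229615228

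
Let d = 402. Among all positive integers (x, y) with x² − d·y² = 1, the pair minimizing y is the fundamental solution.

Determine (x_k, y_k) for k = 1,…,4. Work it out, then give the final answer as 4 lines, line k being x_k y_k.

√402 = [20; 20,40, …], period ℓ=2 (even) → k=1
i=0: a=20 ⇒ p=20, q=1
i=1: a=20 ⇒ p=401, q=20
→ (401, 20).  Check: 401²=160801, 402·20²=160800, difference 1.
(401+20√402)^2 = 321601 + 16040√402
(401+20√402)^3 = 257923601 + 12864060√402
(401+20√402)^4 = 206854406401 + 10316960080√402

401 20
321601 16040
257923601 12864060
206854406401 10316960080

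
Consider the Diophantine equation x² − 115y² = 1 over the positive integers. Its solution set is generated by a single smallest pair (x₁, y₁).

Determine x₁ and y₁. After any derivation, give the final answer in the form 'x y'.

[10; 1,2,1,1,1,1,1,2,1,20] for √115; ℓ=10 ⇒ convergent index 9
step 0: (10, 1)  from 10·(1,0) + (0,1)
…
step 3: (43, 4)  from 1·(32,3) + (11,1)
…
step 7: (311, 29)  from 1·(193,18) + (118,11)
step 8: (815, 76)  from 2·(311,29) + (193,18)
step 9: (1126, 105)  from 1·(815,76) + (311,29)
(x₁, y₁) = (1126, 105);  1126² − 115·105² = 1 ✓

1126 105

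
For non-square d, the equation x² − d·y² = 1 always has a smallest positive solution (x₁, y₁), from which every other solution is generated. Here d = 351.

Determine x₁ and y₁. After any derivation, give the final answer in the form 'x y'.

62425 3332

[18; 1,2,1,3,2,2,2,3,1,2,1,36] for √351; ℓ=12 ⇒ convergent index 11
a_0=18:  p_0=18·1+0=18,  q_0=18·0+1=1
…
a_4=3:  p_4=3·75+56=281,  q_4=3·4+3=15
…
a_6=2:  p_6=2·637+281=1555,  q_6=2·34+15=83
…
a_10=2:  p_10=2·16543+12796=45882,  q_10=2·883+683=2449
a_11=1:  p_11=1·45882+16543=62425,  q_11=1·2449+883=3332
(x₁, y₁) = (62425, 3332);  62425² − 351·3332² = 1 ✓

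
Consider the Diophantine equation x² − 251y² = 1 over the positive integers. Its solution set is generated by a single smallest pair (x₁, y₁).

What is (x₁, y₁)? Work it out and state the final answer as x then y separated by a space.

3674890 231957

[15; 1,5,2,1,2,…,5,1,30] for √251; ℓ=14 ⇒ convergent index 13
k=0  a_k=15  p_k/q_k = 15/1
…
k=3  a_k=2  p_k/q_k = 206/13
k=4  a_k=1  p_k/q_k = 301/19
k=5  a_k=2  p_k/q_k = 808/51
…
k=7  a_k=15  p_k/q_k = 29563/1866
k=8  a_k=2  p_k/q_k = 61043/3853
k=9  a_k=2  p_k/q_k = 151649/9572
k=10  a_k=1  p_k/q_k = 212692/13425
k=11  a_k=2  p_k/q_k = 577033/36422
k=12  a_k=5  p_k/q_k = 3097857/195535
k=13  a_k=1  p_k/q_k = 3674890/231957
fundamental: x₁=3674890, y₁=231957  (since 13504816512100 − 251·53804049849 = 1)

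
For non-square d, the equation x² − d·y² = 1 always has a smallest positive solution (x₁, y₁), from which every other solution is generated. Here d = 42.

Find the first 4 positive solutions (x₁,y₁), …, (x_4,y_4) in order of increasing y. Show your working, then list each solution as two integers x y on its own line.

d=42: √d = [6; 2,12] (ℓ=2, even), read p_1/q_1
i=0: a=6 ⇒ p=6, q=1
i=1: a=2 ⇒ p=13, q=2
→ (13, 2).  Check: 13²=169, 42·2²=168, difference 1.
(13+2√42)^2 = 337 + 52√42
(13+2√42)^3 = 8749 + 1350√42
(13+2√42)^4 = 227137 + 35048√42

13 2
337 52
8749 1350
227137 35048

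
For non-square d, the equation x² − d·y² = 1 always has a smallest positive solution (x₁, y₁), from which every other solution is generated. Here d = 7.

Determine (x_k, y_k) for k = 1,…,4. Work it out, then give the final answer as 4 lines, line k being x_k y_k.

8 3
127 48
2024 765
32257 12192

[2; 1,1,1,4] for √7; ℓ=4 ⇒ convergent index 3
a_0=2:  p_0=2·1+0=2,  q_0=2·0+1=1
…
a_2=1:  p_2=1·3+2=5,  q_2=1·1+1=2
a_3=1:  p_3=1·5+3=8,  q_3=1·2+1=3
→ (8, 3).  Check: 8²=64, 7·3²=63, difference 1.
(x_2, y_2) = (8·8 + 7·3·3, 8·3 + 3·8) = (127, 48)
(x_3, y_3) = (8·127 + 7·3·48, 8·48 + 3·127) = (2024, 765)
(x_4, y_4) = (8·2024 + 7·3·765, 8·765 + 3·2024) = (32257, 12192)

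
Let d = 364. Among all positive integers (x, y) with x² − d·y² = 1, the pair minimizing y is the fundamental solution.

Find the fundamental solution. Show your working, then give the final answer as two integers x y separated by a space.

√364 = [19; 12,1,2,3,1,8,1,3,2,1,12,38, …], period ℓ=12 (even) → k=11
k=0  a_k=19  p_k/q_k = 19/1
…
k=2  a_k=1  p_k/q_k = 248/13
k=3  a_k=2  p_k/q_k = 725/38
…
k=6  a_k=8  p_k/q_k = 27607/1447
k=7  a_k=1  p_k/q_k = 30755/1612
…
k=10  a_k=1  p_k/q_k = 390371/20461
k=11  a_k=12  p_k/q_k = 4954951/259710
fundamental: x₁=4954951, y₁=259710  (since 24551539412401 − 364·67449284100 = 1)

4954951 259710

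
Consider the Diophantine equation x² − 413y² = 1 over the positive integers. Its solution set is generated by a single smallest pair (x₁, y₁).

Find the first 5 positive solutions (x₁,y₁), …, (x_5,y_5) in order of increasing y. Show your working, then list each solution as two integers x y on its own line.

113399 5580
25718666401 1265532840
5832942102300599 287020317040740
1322899602891852585601 65095633862940217680
300030984130833440606834999 14763559568560095172347900

d=413: √d = [20; 3,9,1,4,1,9,3,40] (ℓ=8, even), read p_7/q_7
i=0: a=20 ⇒ p=20, q=1
…
i=2: a=9 ⇒ p=569, q=28
i=3: a=1 ⇒ p=630, q=31
i=4: a=4 ⇒ p=3089, q=152
i=5: a=1 ⇒ p=3719, q=183
i=6: a=9 ⇒ p=36560, q=1799
i=7: a=3 ⇒ p=113399, q=5580
fundamental: x₁=113399, y₁=5580  (since 12859333201 − 413·31136400 = 1)
k=2:  x_2 = 113399·113399+413·5580·5580 = 25718666401,  y_2 = 113399·5580+5580·113399 = 1265532840
k=3:  x_3 = 113399·25718666401+413·5580·1265532840 = 5832942102300599,  y_3 = 113399·1265532840+5580·25718666401 = 287020317040740
k=4:  x_4 = 113399·5832942102300599+413·5580·287020317040740 = 1322899602891852585601,  y_4 = 113399·287020317040740+5580·5832942102300599 = 65095633862940217680
k=5:  x_5 = 113399·1322899602891852585601+413·5580·65095633862940217680 = 300030984130833440606834999,  y_5 = 113399·65095633862940217680+5580·1322899602891852585601 = 14763559568560095172347900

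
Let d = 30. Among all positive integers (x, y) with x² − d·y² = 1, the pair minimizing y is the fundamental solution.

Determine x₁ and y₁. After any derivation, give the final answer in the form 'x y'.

11 2

√30 → a₀=5, period (2,10); ℓ=2 even so k=1
k=0  a_k=5  p_k/q_k = 5/1
k=1  a_k=2  p_k/q_k = 11/2
fundamental: x₁=11, y₁=2  (since 121 − 30·4 = 1)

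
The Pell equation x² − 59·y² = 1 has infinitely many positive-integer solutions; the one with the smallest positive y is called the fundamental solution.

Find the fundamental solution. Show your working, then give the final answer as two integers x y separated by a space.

530 69

√59 → a₀=7, period (1,2,7,2,1,14); ℓ=6 even so k=5
a_0=7:  p_0=7·1+0=7,  q_0=7·0+1=1
a_1=1:  p_1=1·7+1=8,  q_1=1·1+0=1
a_2=2:  p_2=2·8+7=23,  q_2=2·1+1=3
a_3=7:  p_3=7·23+8=169,  q_3=7·3+1=22
a_4=2:  p_4=2·169+23=361,  q_4=2·22+3=47
a_5=1:  p_5=1·361+169=530,  q_5=1·47+22=69
fundamental: x₁=530, y₁=69  (since 280900 − 59·4761 = 1)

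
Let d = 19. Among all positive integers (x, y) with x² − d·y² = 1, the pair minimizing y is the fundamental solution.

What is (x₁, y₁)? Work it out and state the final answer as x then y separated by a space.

170 39

[4; 2,1,3,1,2,8] for √19; ℓ=6 ⇒ convergent index 5
i=0: a=4 ⇒ p=4, q=1
i=1: a=2 ⇒ p=9, q=2
i=2: a=1 ⇒ p=13, q=3
…
i=4: a=1 ⇒ p=61, q=14
i=5: a=2 ⇒ p=170, q=39
→ (170, 39).  Check: 170²=28900, 19·39²=28899, difference 1.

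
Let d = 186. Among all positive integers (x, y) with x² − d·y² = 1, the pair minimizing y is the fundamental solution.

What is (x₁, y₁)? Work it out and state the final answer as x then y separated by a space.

7501 550

√186 = [13; 1,1,1,3,4,3,1,1,1,26, …], period ℓ=10 (even) → k=9
i=0: a=13 ⇒ p=13, q=1
i=1: a=1 ⇒ p=14, q=1
i=2: a=1 ⇒ p=27, q=2
i=3: a=1 ⇒ p=41, q=3
…
i=7: a=1 ⇒ p=2714, q=199
i=8: a=1 ⇒ p=4787, q=351
i=9: a=1 ⇒ p=7501, q=550
→ (7501, 550).  Check: 7501²=56265001, 186·550²=56265000, difference 1.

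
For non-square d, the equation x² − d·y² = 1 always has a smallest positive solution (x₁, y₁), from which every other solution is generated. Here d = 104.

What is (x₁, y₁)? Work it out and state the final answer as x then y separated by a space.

√104 = [10; 5,20, …], period ℓ=2 (even) → k=1
a_0=10:  p_0=10·1+0=10,  q_0=10·0+1=1
a_1=5:  p_1=5·10+1=51,  q_1=5·1+0=5
(x₁, y₁) = (51, 5);  51² − 104·5² = 1 ✓

51 5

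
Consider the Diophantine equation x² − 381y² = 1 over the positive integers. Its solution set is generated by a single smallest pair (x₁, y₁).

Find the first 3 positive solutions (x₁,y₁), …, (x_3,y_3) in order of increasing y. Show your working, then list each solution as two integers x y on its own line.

√381 → a₀=19, period (1,1,12,1,1,38); ℓ=6 even so k=5
a_0=19:  p_0=19·1+0=19,  q_0=19·0+1=1
…
a_2=1:  p_2=1·20+19=39,  q_2=1·1+1=2
…
a_4=1:  p_4=1·488+39=527,  q_4=1·25+2=27
a_5=1:  p_5=1·527+488=1015,  q_5=1·27+25=52
(x₁, y₁) = (1015, 52);  1015² − 381·52² = 1 ✓
(x_2, y_2) = (1015·1015 + 381·52·52, 1015·52 + 52·1015) = (2060449, 105560)
(x_3, y_3) = (1015·2060449 + 381·52·105560, 1015·105560 + 52·2060449) = (4182710455, 214286748)

1015 52
2060449 105560
4182710455 214286748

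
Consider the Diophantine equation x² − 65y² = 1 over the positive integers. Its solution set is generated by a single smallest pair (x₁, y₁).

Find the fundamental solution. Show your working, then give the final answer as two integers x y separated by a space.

√65 = [8; 16, …], period ℓ=1 (odd) → k=1
k=0  a_k=8  p_k/q_k = 8/1
k=1  a_k=16  p_k/q_k = 129/16
(x₁, y₁) = (129, 16);  129² − 65·16² = 1 ✓

129 16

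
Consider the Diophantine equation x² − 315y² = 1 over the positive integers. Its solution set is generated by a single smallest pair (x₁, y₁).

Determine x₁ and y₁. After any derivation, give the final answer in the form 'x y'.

71 4

d=315: √d = [17; 1,2,1,34] (ℓ=4, even), read p_3/q_3
step 0: (17, 1)  from 17·(1,0) + (0,1)
step 1: (18, 1)  from 1·(17,1) + (1,0)
step 2: (53, 3)  from 2·(18,1) + (17,1)
step 3: (71, 4)  from 1·(53,3) + (18,1)
→ (71, 4).  Check: 71²=5041, 315·4²=5040, difference 1.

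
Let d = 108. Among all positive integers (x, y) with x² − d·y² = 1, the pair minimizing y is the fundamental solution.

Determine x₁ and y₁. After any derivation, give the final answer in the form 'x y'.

[10; 2,1,1,4,1,1,2,20] for √108; ℓ=8 ⇒ convergent index 7
k=0  a_k=10  p_k/q_k = 10/1
k=1  a_k=2  p_k/q_k = 21/2
k=2  a_k=1  p_k/q_k = 31/3
k=3  a_k=1  p_k/q_k = 52/5
…
k=6  a_k=1  p_k/q_k = 530/51
k=7  a_k=2  p_k/q_k = 1351/130
fundamental: x₁=1351, y₁=130  (since 1825201 − 108·16900 = 1)

1351 130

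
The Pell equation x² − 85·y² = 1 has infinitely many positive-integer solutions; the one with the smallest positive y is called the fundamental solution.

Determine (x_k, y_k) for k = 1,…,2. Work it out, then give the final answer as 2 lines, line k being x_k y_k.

√85 → a₀=9, period (4,1,1,4,18); ℓ=5 odd so k=9
i=0: a=9 ⇒ p=9, q=1
i=1: a=4 ⇒ p=37, q=4
i=2: a=1 ⇒ p=46, q=5
…
i=4: a=4 ⇒ p=378, q=41
i=5: a=18 ⇒ p=6887, q=747
i=6: a=4 ⇒ p=27926, q=3029
i=7: a=1 ⇒ p=34813, q=3776
i=8: a=1 ⇒ p=62739, q=6805
i=9: a=4 ⇒ p=285769, q=30996
(x₁, y₁) = (285769, 30996);  285769² − 85·30996² = 1 ✓
k=2:  x_2 = 285769·285769+85·30996·30996 = 163327842721,  y_2 = 285769·30996+30996·285769 = 17715391848

285769 30996
163327842721 17715391848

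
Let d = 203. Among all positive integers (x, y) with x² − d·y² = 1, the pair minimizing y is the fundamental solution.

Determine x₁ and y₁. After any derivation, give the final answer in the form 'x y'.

√203 → a₀=14, period (4,28); ℓ=2 even so k=1
i=0: a=14 ⇒ p=14, q=1
i=1: a=4 ⇒ p=57, q=4
fundamental: x₁=57, y₁=4  (since 3249 − 203·16 = 1)

57 4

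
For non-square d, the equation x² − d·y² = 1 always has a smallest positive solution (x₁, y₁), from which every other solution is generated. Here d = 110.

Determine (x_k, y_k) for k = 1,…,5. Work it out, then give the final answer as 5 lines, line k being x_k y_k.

21 2
881 84
36981 3526
1552321 148008
65160501 6212810

[10; 2,20] for √110; ℓ=2 ⇒ convergent index 1
a_0=10:  p_0=10·1+0=10,  q_0=10·0+1=1
a_1=2:  p_1=2·10+1=21,  q_1=2·1+0=2
(x₁, y₁) = (21, 2);  21² − 110·2² = 1 ✓
n=2: (21,2)∘(21,2) = (21·21+110·2·2, 21·2+2·21) = (881,84)
n=3: (881,84)∘(21,2) = (21·881+110·2·84, 21·84+2·881) = (36981,3526)
n=4: (36981,3526)∘(21,2) = (21·36981+110·2·3526, 21·3526+2·36981) = (1552321,148008)
n=5: (1552321,148008)∘(21,2) = (21·1552321+110·2·148008, 21·148008+2·1552321) = (65160501,6212810)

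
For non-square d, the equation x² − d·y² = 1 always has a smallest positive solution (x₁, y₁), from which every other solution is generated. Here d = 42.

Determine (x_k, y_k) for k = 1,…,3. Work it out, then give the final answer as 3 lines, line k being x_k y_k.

13 2
337 52
8749 1350

√42 → a₀=6, period (2,12); ℓ=2 even so k=1
step 0: (6, 1)  from 6·(1,0) + (0,1)
step 1: (13, 2)  from 2·(6,1) + (1,0)
fundamental: x₁=13, y₁=2  (since 169 − 42·4 = 1)
(x_2, y_2) = (13·13 + 42·2·2, 13·2 + 2·13) = (337, 52)
(x_3, y_3) = (13·337 + 42·2·52, 13·52 + 2·337) = (8749, 1350)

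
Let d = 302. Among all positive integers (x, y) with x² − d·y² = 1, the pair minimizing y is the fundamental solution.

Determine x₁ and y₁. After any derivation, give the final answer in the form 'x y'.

4276623 246092

[17; 2,1,1,1,4,…,1,2,34] for √302; ℓ=16 ⇒ convergent index 15
i=0: a=17 ⇒ p=17, q=1
i=1: a=2 ⇒ p=35, q=2
…
i=14: a=1 ⇒ p=1617193, q=93059
i=15: a=2 ⇒ p=4276623, q=246092
→ (4276623, 246092).  Check: 4276623²=18289504284129, 302·246092²=18289504284128, difference 1.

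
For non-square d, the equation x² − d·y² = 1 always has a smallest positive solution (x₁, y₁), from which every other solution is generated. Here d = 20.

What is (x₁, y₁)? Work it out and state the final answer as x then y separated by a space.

√20 → a₀=4, period (2,8); ℓ=2 even so k=1
step 0: (4, 1)  from 4·(1,0) + (0,1)
step 1: (9, 2)  from 2·(4,1) + (1,0)
fundamental: x₁=9, y₁=2  (since 81 − 20·4 = 1)

9 2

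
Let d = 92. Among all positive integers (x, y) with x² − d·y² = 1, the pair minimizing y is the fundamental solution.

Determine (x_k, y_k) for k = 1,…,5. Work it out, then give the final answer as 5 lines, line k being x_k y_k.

d=92: √d = [9; 1,1,2,4,2,1,1,18] (ℓ=8, even), read p_7/q_7
a_0=9:  p_0=9·1+0=9,  q_0=9·0+1=1
a_1=1:  p_1=1·9+1=10,  q_1=1·1+0=1
a_2=1:  p_2=1·10+9=19,  q_2=1·1+1=2
a_3=2:  p_3=2·19+10=48,  q_3=2·2+1=5
…
a_5=2:  p_5=2·211+48=470,  q_5=2·22+5=49
a_6=1:  p_6=1·470+211=681,  q_6=1·49+22=71
a_7=1:  p_7=1·681+470=1151,  q_7=1·71+49=120
fundamental: x₁=1151, y₁=120  (since 1324801 − 92·14400 = 1)
(1151+120√92)^2 = 2649601 + 276240√92
(1151+120√92)^3 = 6099380351 + 635904360√92
(1151+120√92)^4 = 14040770918401 + 1463851560480√92
(1151+120√92)^5 = 32321848554778751 + 3369785656320600√92

1151 120
2649601 276240
6099380351 635904360
14040770918401 1463851560480
32321848554778751 3369785656320600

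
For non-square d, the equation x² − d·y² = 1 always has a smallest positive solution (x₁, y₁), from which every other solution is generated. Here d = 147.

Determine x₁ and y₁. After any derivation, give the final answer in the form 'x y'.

√147 → a₀=12, period (8,24); ℓ=2 even so k=1
i=0: a=12 ⇒ p=12, q=1
i=1: a=8 ⇒ p=97, q=8
fundamental: x₁=97, y₁=8  (since 9409 − 147·64 = 1)

97 8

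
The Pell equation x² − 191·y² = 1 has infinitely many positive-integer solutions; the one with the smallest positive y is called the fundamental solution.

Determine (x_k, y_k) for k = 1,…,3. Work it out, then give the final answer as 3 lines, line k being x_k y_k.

8994000 650783
161784071999999 11706284604000
2910171887135973018000 210572647456751349217

√191 → a₀=13, period (1,4,1,1,3,…,4,1,26); ℓ=16 even so k=15
i=0: a=13 ⇒ p=13, q=1
i=1: a=1 ⇒ p=14, q=1
i=2: a=4 ⇒ p=69, q=5
…
i=4: a=1 ⇒ p=152, q=11
i=5: a=3 ⇒ p=539, q=39
i=6: a=2 ⇒ p=1230, q=89
…
i=8: a=13 ⇒ p=40217, q=2910
i=9: a=2 ⇒ p=83433, q=6037
i=10: a=2 ⇒ p=207083, q=14984
i=11: a=3 ⇒ p=704682, q=50989
i=12: a=1 ⇒ p=911765, q=65973
i=13: a=1 ⇒ p=1616447, q=116962
i=14: a=4 ⇒ p=7377553, q=533821
i=15: a=1 ⇒ p=8994000, q=650783
(x₁, y₁) = (8994000, 650783);  8994000² − 191·650783² = 1 ✓
(8994000+650783√191)^2 = 161784071999999 + 11706284604000√191
(8994000+650783√191)^3 = 2910171887135973018000 + 210572647456751349217√191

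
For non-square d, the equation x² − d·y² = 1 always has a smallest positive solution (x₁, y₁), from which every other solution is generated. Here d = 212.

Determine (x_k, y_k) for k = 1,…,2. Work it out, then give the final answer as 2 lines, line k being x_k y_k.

√212 → a₀=14, period (1,1,3,1,1,…,1,1,28); ℓ=14 even so k=13
step 0: (14, 1)  from 14·(1,0) + (0,1)
…
step 4: (131, 9)  from 1·(102,7) + (29,2)
…
step 6: (364, 25)  from 1·(233,16) + (131,9)
step 7: (2417, 166)  from 6·(364,25) + (233,16)
step 8: (2781, 191)  from 1·(2417,166) + (364,25)
step 9: (5198, 357)  from 1·(2781,191) + (2417,166)
…
step 11: (29135, 2001)  from 3·(7979,548) + (5198,357)
step 12: (37114, 2549)  from 1·(29135,2001) + (7979,548)
step 13: (66249, 4550)  from 1·(37114,2549) + (29135,2001)
→ (66249, 4550).  Check: 66249²=4388930001, 212·4550²=4388930000, difference 1.
k=2:  x_2 = 66249·66249+212·4550·4550 = 8777860001,  y_2 = 66249·4550+4550·66249 = 602865900

66249 4550
8777860001 602865900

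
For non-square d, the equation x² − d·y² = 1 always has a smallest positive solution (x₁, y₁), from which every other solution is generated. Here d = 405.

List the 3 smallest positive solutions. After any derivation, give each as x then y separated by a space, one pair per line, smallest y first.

161 8
51841 2576
16692641 829464

√405 → a₀=20, period (8,40); ℓ=2 even so k=1
k=0  a_k=20  p_k/q_k = 20/1
k=1  a_k=8  p_k/q_k = 161/8
(x₁, y₁) = (161, 8);  161² − 405·8² = 1 ✓
n=2: (161,8)∘(161,8) = (161·161+405·8·8, 161·8+8·161) = (51841,2576)
n=3: (51841,2576)∘(161,8) = (161·51841+405·8·2576, 161·2576+8·51841) = (16692641,829464)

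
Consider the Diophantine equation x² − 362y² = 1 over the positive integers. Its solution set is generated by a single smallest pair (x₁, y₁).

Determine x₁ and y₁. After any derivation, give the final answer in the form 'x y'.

723 38

√362 → a₀=19, period (38); ℓ=1 odd so k=1
step 0: (19, 1)  from 19·(1,0) + (0,1)
step 1: (723, 38)  from 38·(19,1) + (1,0)
fundamental: x₁=723, y₁=38  (since 522729 − 362·1444 = 1)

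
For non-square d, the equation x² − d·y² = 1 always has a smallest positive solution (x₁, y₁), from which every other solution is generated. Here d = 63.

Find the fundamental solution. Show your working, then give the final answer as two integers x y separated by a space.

[7; 1,14] for √63; ℓ=2 ⇒ convergent index 1
a_0=7:  p_0=7·1+0=7,  q_0=7·0+1=1
a_1=1:  p_1=1·7+1=8,  q_1=1·1+0=1
(x₁, y₁) = (8, 1);  8² − 63·1² = 1 ✓

8 1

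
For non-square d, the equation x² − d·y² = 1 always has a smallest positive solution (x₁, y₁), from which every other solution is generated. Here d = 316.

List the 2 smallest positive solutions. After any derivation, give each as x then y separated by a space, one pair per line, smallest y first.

√316 → a₀=17, period (1,3,2,8,2,3,1,34); ℓ=8 even so k=7
k=0  a_k=17  p_k/q_k = 17/1
k=1  a_k=1  p_k/q_k = 18/1
…
k=4  a_k=8  p_k/q_k = 1351/76
…
k=6  a_k=3  p_k/q_k = 9937/559
k=7  a_k=1  p_k/q_k = 12799/720
fundamental: x₁=12799, y₁=720  (since 163814401 − 316·518400 = 1)
n=2: (12799,720)∘(12799,720) = (12799·12799+316·720·720, 12799·720+720·12799) = (327628801,18430560)

12799 720
327628801 18430560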